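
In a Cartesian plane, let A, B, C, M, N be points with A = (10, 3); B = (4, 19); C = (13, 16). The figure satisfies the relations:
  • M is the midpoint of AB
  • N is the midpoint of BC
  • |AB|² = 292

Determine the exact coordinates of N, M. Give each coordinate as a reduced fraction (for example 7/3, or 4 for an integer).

N = (17/2, 35/2)
M = (7, 11)

1. M_x = 7  [2·M = A+B = (10, 3)+(4, 19)]
2. M_y = 11  [2·M = A+B = (10, 3)+(4, 19)]
   so M = (7, 11)
3. N_x = 17/2  [2·N = B+C = (4, 19)+(13, 16)]
4. N_y = 35/2  [2·N = B+C = (4, 19)+(13, 16)]
   so N = (17/2, 35/2)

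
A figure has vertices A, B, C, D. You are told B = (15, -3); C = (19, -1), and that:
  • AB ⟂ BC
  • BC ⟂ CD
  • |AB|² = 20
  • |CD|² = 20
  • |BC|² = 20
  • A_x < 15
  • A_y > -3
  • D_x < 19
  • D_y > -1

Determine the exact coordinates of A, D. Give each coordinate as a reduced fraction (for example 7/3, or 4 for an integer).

A = (13, 1)
D = (17, 3)

1. A_x = 13  [[AB ⟂ BC ⇒ -4x-2y+54=0] ∩ [|A−(15, -3)|²=20]]
2. A_y = 1  [[AB ⟂ BC ⇒ -4x-2y+54=0] ∩ [|A−(15, -3)|²=20]]
   so A = (13, 1)
3. D_x = 17  [[BC ⟂ CD ⇒ 4x+2y-74=0] ∩ [|D−(19, -1)|²=20]]
4. D_y = 3  [[BC ⟂ CD ⇒ 4x+2y-74=0] ∩ [|D−(19, -1)|²=20]]
   so D = (17, 3)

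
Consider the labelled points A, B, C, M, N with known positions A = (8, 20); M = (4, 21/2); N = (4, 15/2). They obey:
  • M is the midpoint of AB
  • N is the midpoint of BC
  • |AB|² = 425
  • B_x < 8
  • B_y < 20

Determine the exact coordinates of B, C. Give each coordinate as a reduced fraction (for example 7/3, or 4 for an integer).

B = (0, 1)
C = (8, 14)

1. B_x = 0  [B = 2·M−A = 2·(4, 21/2)−(8, 20)]
2. B_y = 1  [B = 2·M−A = 2·(4, 21/2)−(8, 20)]
   so B = (0, 1)
3. C_x = 8  [C = 2·N−B = 2·(4, 15/2)−(0, 1)]
4. C_y = 14  [C = 2·N−B = 2·(4, 15/2)−(0, 1)]
   so C = (8, 14)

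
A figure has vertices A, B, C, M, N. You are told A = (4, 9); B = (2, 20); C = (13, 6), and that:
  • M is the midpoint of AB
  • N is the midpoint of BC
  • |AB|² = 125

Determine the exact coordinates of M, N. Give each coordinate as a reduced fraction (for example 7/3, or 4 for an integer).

1. M_x = 3  [2·M = A+B = (4, 9)+(2, 20)]
2. M_y = 29/2  [2·M = A+B = (4, 9)+(2, 20)]
   so M = (3, 29/2)
3. N_x = 15/2  [2·N = B+C = (2, 20)+(13, 6)]
4. N_y = 13  [2·N = B+C = (2, 20)+(13, 6)]
   so N = (15/2, 13)

M = (3, 29/2)
N = (15/2, 13)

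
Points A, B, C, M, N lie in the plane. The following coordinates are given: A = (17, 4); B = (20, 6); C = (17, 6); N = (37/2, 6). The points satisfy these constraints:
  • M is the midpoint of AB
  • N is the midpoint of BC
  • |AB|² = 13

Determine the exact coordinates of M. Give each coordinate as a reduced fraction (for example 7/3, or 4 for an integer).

1. M_x = 37/2  [2·M = A+B = (17, 4)+(20, 6)]
2. M_y = 5  [2·M = A+B = (17, 4)+(20, 6)]
   so M = (37/2, 5)

M = (37/2, 5)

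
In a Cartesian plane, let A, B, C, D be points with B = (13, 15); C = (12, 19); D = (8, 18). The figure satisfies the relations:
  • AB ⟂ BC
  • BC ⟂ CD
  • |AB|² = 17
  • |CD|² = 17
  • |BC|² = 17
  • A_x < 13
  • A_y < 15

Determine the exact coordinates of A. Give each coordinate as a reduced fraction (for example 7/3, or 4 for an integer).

1. A_x = 9  [[AB ⟂ BC ⇒ 1x-4y+47=0] ∩ [|A−(13, 15)|²=17]]
2. A_y = 14  [[AB ⟂ BC ⇒ 1x-4y+47=0] ∩ [|A−(13, 15)|²=17]]
   so A = (9, 14)

A = (9, 14)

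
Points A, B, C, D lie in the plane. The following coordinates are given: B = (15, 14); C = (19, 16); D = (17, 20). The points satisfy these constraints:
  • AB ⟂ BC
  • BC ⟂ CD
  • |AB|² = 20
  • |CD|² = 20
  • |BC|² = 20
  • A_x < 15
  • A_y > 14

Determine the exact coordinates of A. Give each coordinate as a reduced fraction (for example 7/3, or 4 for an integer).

A = (13, 18)

1. A_x = 13  [[AB ⟂ BC ⇒ -4x-2y+88=0] ∩ [|A−(15, 14)|²=20]]
2. A_y = 18  [[AB ⟂ BC ⇒ -4x-2y+88=0] ∩ [|A−(15, 14)|²=20]]
   so A = (13, 18)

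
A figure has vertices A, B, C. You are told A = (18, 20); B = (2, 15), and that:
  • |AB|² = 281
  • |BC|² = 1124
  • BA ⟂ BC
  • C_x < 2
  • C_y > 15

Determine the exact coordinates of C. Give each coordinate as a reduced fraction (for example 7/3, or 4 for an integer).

C = (-8, 47)

1. C_x = -8  [[BA ⟂ BC ⇒ 16x+5y-107=0] ∩ [|C−(2, 15)|²=1124]]
2. C_y = 47  [[BA ⟂ BC ⇒ 16x+5y-107=0] ∩ [|C−(2, 15)|²=1124]]
   so C = (-8, 47)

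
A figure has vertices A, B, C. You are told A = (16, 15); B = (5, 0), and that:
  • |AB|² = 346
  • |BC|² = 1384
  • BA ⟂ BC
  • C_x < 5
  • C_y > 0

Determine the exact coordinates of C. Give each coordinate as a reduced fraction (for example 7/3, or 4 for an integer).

1. C_x = -25  [[BA ⟂ BC ⇒ 11x+15y-55=0] ∩ [|C−(5, 0)|²=1384]]
2. C_y = 22  [[BA ⟂ BC ⇒ 11x+15y-55=0] ∩ [|C−(5, 0)|²=1384]]
   so C = (-25, 22)

C = (-25, 22)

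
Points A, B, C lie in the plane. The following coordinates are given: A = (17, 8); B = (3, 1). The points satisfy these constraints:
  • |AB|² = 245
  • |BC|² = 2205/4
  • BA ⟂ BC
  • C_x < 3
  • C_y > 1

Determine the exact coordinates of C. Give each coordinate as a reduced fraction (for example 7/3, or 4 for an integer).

C = (-15/2, 22)

1. C_x = -15/2  [[BA ⟂ BC ⇒ 14x+7y-49=0] ∩ [|C−(3, 1)|²=2205/4]]
2. C_y = 22  [[BA ⟂ BC ⇒ 14x+7y-49=0] ∩ [|C−(3, 1)|²=2205/4]]
   so C = (-15/2, 22)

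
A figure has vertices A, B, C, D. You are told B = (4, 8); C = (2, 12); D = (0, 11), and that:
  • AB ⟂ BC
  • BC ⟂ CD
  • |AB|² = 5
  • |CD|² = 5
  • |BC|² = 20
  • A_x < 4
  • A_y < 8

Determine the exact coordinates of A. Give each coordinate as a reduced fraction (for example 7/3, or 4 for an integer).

A = (2, 7)

1. A_x = 2  [[AB ⟂ BC ⇒ 2x-4y+24=0] ∩ [|A−(4, 8)|²=5]]
2. A_y = 7  [[AB ⟂ BC ⇒ 2x-4y+24=0] ∩ [|A−(4, 8)|²=5]]
   so A = (2, 7)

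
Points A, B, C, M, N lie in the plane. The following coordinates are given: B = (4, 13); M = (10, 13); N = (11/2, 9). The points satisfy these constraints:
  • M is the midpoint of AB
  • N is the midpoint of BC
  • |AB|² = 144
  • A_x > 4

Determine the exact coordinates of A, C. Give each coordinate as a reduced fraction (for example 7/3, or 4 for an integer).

1. A_x = 16  [A = 2·M−B = 2·(10, 13)−(4, 13)]
2. A_y = 13  [A = 2·M−B = 2·(10, 13)−(4, 13)]
   so A = (16, 13)
3. C_x = 7  [C = 2·N−B = 2·(11/2, 9)−(4, 13)]
4. C_y = 5  [C = 2·N−B = 2·(11/2, 9)−(4, 13)]
   so C = (7, 5)

A = (16, 13)
C = (7, 5)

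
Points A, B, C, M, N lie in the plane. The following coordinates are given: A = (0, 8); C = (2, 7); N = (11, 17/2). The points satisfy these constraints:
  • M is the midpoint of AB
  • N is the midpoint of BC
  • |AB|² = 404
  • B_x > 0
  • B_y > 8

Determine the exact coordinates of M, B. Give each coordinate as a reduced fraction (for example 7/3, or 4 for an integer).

1. B_x = 20  [B = 2·N−C = 2·(11, 17/2)−(2, 7)]
2. B_y = 10  [B = 2·N−C = 2·(11, 17/2)−(2, 7)]
   so B = (20, 10)
3. M_x = 10  [2·M = A+B = (0, 8)+(20, 10)]
4. M_y = 9  [2·M = A+B = (0, 8)+(20, 10)]
   so M = (10, 9)

M = (10, 9)
B = (20, 10)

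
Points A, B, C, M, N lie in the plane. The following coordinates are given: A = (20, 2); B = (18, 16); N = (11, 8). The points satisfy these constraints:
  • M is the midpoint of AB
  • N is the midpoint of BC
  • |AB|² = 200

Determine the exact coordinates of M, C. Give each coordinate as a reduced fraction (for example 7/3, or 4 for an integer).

1. M_x = 19  [2·M = A+B = (20, 2)+(18, 16)]
2. M_y = 9  [2·M = A+B = (20, 2)+(18, 16)]
   so M = (19, 9)
3. C_x = 4  [C = 2·N−B = 2·(11, 8)−(18, 16)]
4. C_y = 0  [C = 2·N−B = 2·(11, 8)−(18, 16)]
   so C = (4, 0)

M = (19, 9)
C = (4, 0)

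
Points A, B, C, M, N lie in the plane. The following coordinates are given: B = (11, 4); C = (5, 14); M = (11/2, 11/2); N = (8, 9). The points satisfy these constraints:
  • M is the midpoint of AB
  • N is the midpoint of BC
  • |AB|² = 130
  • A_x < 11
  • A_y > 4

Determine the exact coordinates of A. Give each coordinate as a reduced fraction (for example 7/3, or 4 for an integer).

1. A_x = 0  [A = 2·M−B = 2·(11/2, 11/2)−(11, 4)]
2. A_y = 7  [A = 2·M−B = 2·(11/2, 11/2)−(11, 4)]
   so A = (0, 7)

A = (0, 7)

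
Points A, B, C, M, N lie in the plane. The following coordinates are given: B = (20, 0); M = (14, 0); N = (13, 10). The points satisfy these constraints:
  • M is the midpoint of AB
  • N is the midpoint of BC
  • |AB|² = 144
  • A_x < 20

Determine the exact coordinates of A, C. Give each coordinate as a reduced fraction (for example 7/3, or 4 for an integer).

A = (8, 0)
C = (6, 20)

1. A_x = 8  [A = 2·M−B = 2·(14, 0)−(20, 0)]
2. A_y = 0  [A = 2·M−B = 2·(14, 0)−(20, 0)]
   so A = (8, 0)
3. C_x = 6  [C = 2·N−B = 2·(13, 10)−(20, 0)]
4. C_y = 20  [C = 2·N−B = 2·(13, 10)−(20, 0)]
   so C = (6, 20)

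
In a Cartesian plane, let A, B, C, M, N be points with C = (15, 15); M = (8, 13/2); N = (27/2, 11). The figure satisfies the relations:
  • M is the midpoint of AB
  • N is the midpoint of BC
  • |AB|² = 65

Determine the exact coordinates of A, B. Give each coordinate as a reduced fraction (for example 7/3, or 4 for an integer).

A = (4, 6)
B = (12, 7)

1. B_x = 12  [B = 2·N−C = 2·(27/2, 11)−(15, 15)]
2. B_y = 7  [B = 2·N−C = 2·(27/2, 11)−(15, 15)]
   so B = (12, 7)
3. A_x = 4  [A = 2·M−B = 2·(8, 13/2)−(12, 7)]
4. A_y = 6  [A = 2·M−B = 2·(8, 13/2)−(12, 7)]
   so A = (4, 6)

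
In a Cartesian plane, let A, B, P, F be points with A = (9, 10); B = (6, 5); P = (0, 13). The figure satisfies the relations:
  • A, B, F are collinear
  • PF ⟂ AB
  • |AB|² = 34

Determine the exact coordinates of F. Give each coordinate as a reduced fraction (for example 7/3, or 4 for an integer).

1. F_x = 135/17  [[A, B, F are collinear ⇒ 5x-3y-15=0] ∩ [PF ⟂ AB ⇒ -3x-5y+65=0]]
2. F_y = 140/17  [[A, B, F are collinear ⇒ 5x-3y-15=0] ∩ [PF ⟂ AB ⇒ -3x-5y+65=0]]
   so F = (135/17, 140/17)

F = (135/17, 140/17)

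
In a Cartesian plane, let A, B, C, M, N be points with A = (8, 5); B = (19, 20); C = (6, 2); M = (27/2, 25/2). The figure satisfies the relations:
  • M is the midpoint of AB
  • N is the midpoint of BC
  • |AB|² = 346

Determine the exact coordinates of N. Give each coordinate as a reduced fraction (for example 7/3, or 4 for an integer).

N = (25/2, 11)

1. N_x = 25/2  [2·N = B+C = (19, 20)+(6, 2)]
2. N_y = 11  [2·N = B+C = (19, 20)+(6, 2)]
   so N = (25/2, 11)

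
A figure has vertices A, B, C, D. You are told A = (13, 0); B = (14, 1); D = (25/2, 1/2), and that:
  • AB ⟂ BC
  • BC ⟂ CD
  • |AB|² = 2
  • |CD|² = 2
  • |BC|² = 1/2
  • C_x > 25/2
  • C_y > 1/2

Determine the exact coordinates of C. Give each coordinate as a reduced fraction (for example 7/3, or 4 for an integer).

1. C_x = 27/2  [[AB ⟂ BC ⇒ 1x+1y-15=0] ∩ [|C−(25/2, 1/2)|²=2]]
2. C_y = 3/2  [[AB ⟂ BC ⇒ 1x+1y-15=0] ∩ [|C−(25/2, 1/2)|²=2]]
   so C = (27/2, 3/2)

C = (27/2, 3/2)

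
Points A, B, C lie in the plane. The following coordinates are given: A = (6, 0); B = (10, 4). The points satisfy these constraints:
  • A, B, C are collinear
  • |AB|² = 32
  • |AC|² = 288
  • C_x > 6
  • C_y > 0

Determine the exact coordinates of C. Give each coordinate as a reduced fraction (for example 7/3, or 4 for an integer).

1. C_x = 18  [[A, B, C are collinear ⇒ -4x+4y+24=0] ∩ [|C−(6, 0)|²=288]]
2. C_y = 12  [[A, B, C are collinear ⇒ -4x+4y+24=0] ∩ [|C−(6, 0)|²=288]]
   so C = (18, 12)

C = (18, 12)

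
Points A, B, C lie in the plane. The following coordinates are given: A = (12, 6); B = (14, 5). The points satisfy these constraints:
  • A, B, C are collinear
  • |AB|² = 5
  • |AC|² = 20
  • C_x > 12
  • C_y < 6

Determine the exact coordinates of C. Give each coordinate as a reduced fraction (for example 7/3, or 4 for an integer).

1. C_x = 16  [[A, B, C are collinear ⇒ 1x+2y-24=0] ∩ [|C−(12, 6)|²=20]]
2. C_y = 4  [[A, B, C are collinear ⇒ 1x+2y-24=0] ∩ [|C−(12, 6)|²=20]]
   so C = (16, 4)

C = (16, 4)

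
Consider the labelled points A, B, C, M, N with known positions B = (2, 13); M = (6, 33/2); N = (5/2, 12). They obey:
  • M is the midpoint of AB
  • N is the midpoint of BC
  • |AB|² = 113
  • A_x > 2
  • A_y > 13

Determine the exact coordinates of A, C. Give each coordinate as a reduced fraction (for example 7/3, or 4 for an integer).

1. A_x = 10  [A = 2·M−B = 2·(6, 33/2)−(2, 13)]
2. A_y = 20  [A = 2·M−B = 2·(6, 33/2)−(2, 13)]
   so A = (10, 20)
3. C_x = 3  [C = 2·N−B = 2·(5/2, 12)−(2, 13)]
4. C_y = 11  [C = 2·N−B = 2·(5/2, 12)−(2, 13)]
   so C = (3, 11)

A = (10, 20)
C = (3, 11)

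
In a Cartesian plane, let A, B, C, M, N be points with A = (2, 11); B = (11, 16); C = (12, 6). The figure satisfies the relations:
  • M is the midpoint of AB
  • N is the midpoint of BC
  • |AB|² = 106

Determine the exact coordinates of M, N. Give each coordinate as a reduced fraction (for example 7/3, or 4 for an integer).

M = (13/2, 27/2)
N = (23/2, 11)

1. M_x = 13/2  [2·M = A+B = (2, 11)+(11, 16)]
2. M_y = 27/2  [2·M = A+B = (2, 11)+(11, 16)]
   so M = (13/2, 27/2)
3. N_x = 23/2  [2·N = B+C = (11, 16)+(12, 6)]
4. N_y = 11  [2·N = B+C = (11, 16)+(12, 6)]
   so N = (23/2, 11)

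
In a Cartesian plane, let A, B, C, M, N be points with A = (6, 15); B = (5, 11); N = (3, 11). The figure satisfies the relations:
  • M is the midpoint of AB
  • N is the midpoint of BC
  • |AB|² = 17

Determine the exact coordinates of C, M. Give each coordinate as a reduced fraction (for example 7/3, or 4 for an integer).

1. M_x = 11/2  [2·M = A+B = (6, 15)+(5, 11)]
2. M_y = 13  [2·M = A+B = (6, 15)+(5, 11)]
   so M = (11/2, 13)
3. C_x = 1  [C = 2·N−B = 2·(3, 11)−(5, 11)]
4. C_y = 11  [C = 2·N−B = 2·(3, 11)−(5, 11)]
   so C = (1, 11)

C = (1, 11)
M = (11/2, 13)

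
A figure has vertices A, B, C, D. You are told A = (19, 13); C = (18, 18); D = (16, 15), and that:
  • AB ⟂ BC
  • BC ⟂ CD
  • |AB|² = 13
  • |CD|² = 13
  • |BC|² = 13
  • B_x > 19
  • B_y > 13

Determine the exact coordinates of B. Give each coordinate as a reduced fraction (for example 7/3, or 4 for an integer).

1. B_x = 21  [[BC ⟂ CD ⇒ 2x+3y-90=0] ∩ [|B−(19, 13)|²=13]]
2. B_y = 16  [[BC ⟂ CD ⇒ 2x+3y-90=0] ∩ [|B−(19, 13)|²=13]]
   so B = (21, 16)

B = (21, 16)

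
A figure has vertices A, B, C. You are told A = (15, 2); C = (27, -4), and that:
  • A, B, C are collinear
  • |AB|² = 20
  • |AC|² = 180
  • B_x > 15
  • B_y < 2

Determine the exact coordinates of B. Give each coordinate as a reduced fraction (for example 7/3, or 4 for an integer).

B = (19, 0)

1. B_x = 19  [[A, B, C are collinear ⇒ -6x-12y+114=0] ∩ [|B−(15, 2)|²=20]]
2. B_y = 0  [[A, B, C are collinear ⇒ -6x-12y+114=0] ∩ [|B−(15, 2)|²=20]]
   so B = (19, 0)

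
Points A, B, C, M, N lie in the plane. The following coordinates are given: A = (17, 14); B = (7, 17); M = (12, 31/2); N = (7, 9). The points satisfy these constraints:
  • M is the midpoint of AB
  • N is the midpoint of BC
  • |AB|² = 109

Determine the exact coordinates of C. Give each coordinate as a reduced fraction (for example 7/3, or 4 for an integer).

1. C_x = 7  [C = 2·N−B = 2·(7, 9)−(7, 17)]
2. C_y = 1  [C = 2·N−B = 2·(7, 9)−(7, 17)]
   so C = (7, 1)

C = (7, 1)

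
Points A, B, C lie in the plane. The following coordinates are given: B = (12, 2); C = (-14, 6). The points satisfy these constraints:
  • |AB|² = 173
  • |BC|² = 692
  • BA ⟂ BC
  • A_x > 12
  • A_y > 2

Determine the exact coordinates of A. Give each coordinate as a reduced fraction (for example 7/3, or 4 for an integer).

1. A_x = 14  [[BA ⟂ BC ⇒ -26x+4y+304=0] ∩ [|A−(12, 2)|²=173]]
2. A_y = 15  [[BA ⟂ BC ⇒ -26x+4y+304=0] ∩ [|A−(12, 2)|²=173]]
   so A = (14, 15)

A = (14, 15)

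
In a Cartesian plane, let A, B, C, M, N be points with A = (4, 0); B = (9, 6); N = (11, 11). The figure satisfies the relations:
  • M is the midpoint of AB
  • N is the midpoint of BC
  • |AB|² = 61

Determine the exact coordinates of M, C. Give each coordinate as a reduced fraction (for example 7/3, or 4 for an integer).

1. M_x = 13/2  [2·M = A+B = (4, 0)+(9, 6)]
2. M_y = 3  [2·M = A+B = (4, 0)+(9, 6)]
   so M = (13/2, 3)
3. C_x = 13  [C = 2·N−B = 2·(11, 11)−(9, 6)]
4. C_y = 16  [C = 2·N−B = 2·(11, 11)−(9, 6)]
   so C = (13, 16)

M = (13/2, 3)
C = (13, 16)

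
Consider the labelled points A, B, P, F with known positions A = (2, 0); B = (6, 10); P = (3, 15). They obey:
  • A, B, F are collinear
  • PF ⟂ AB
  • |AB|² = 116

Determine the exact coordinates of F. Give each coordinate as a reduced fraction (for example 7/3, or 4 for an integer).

1. F_x = 212/29  [[A, B, F are collinear ⇒ -10x+4y+20=0] ∩ [PF ⟂ AB ⇒ 4x+10y-162=0]]
2. F_y = 385/29  [[A, B, F are collinear ⇒ -10x+4y+20=0] ∩ [PF ⟂ AB ⇒ 4x+10y-162=0]]
   so F = (212/29, 385/29)

F = (212/29, 385/29)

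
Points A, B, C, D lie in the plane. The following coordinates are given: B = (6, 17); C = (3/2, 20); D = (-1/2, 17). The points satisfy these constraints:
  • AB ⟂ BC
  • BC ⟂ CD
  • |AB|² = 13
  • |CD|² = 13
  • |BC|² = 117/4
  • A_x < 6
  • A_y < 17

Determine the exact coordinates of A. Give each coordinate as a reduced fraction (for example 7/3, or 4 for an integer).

1. A_x = 4  [[AB ⟂ BC ⇒ 9/2x-3y+24=0] ∩ [|A−(6, 17)|²=13]]
2. A_y = 14  [[AB ⟂ BC ⇒ 9/2x-3y+24=0] ∩ [|A−(6, 17)|²=13]]
   so A = (4, 14)

A = (4, 14)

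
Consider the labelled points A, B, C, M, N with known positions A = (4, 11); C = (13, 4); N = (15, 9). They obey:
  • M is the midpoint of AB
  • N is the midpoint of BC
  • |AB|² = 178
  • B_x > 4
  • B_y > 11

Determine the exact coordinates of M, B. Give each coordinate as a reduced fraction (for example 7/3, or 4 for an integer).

M = (21/2, 25/2)
B = (17, 14)

1. B_x = 17  [B = 2·N−C = 2·(15, 9)−(13, 4)]
2. B_y = 14  [B = 2·N−C = 2·(15, 9)−(13, 4)]
   so B = (17, 14)
3. M_x = 21/2  [2·M = A+B = (4, 11)+(17, 14)]
4. M_y = 25/2  [2·M = A+B = (4, 11)+(17, 14)]
   so M = (21/2, 25/2)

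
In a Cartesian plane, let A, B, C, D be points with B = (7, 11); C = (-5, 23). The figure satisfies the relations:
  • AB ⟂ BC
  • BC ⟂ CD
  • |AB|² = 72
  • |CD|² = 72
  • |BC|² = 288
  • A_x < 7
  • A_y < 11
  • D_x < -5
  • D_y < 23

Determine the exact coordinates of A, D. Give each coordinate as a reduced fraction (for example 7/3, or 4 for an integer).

A = (1, 5)
D = (-11, 17)

1. A_x = 1  [[AB ⟂ BC ⇒ 12x-12y+48=0] ∩ [|A−(7, 11)|²=72]]
2. A_y = 5  [[AB ⟂ BC ⇒ 12x-12y+48=0] ∩ [|A−(7, 11)|²=72]]
   so A = (1, 5)
3. D_x = -11  [[BC ⟂ CD ⇒ -12x+12y-336=0] ∩ [|D−(-5, 23)|²=72]]
4. D_y = 17  [[BC ⟂ CD ⇒ -12x+12y-336=0] ∩ [|D−(-5, 23)|²=72]]
   so D = (-11, 17)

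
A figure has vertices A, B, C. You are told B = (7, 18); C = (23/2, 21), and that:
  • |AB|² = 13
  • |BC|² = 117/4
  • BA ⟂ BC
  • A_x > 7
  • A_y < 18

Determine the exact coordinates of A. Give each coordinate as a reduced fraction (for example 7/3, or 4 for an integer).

A = (9, 15)

1. A_x = 9  [[BA ⟂ BC ⇒ 9/2x+3y-171/2=0] ∩ [|A−(7, 18)|²=13]]
2. A_y = 15  [[BA ⟂ BC ⇒ 9/2x+3y-171/2=0] ∩ [|A−(7, 18)|²=13]]
   so A = (9, 15)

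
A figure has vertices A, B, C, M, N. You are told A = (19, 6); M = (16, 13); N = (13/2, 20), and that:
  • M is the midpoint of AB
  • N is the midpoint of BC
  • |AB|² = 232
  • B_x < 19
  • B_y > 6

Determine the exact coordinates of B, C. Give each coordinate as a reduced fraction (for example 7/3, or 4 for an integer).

B = (13, 20)
C = (0, 20)

1. B_x = 13  [B = 2·M−A = 2·(16, 13)−(19, 6)]
2. B_y = 20  [B = 2·M−A = 2·(16, 13)−(19, 6)]
   so B = (13, 20)
3. C_x = 0  [C = 2·N−B = 2·(13/2, 20)−(13, 20)]
4. C_y = 20  [C = 2·N−B = 2·(13/2, 20)−(13, 20)]
   so C = (0, 20)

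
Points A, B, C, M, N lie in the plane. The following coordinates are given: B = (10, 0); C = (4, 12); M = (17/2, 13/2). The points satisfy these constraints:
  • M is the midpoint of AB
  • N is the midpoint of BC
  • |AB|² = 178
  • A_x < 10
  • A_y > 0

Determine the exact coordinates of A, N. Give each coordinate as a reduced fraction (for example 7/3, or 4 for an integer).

1. A_x = 7  [A = 2·M−B = 2·(17/2, 13/2)−(10, 0)]
2. A_y = 13  [A = 2·M−B = 2·(17/2, 13/2)−(10, 0)]
   so A = (7, 13)
3. N_x = 7  [2·N = B+C = (10, 0)+(4, 12)]
4. N_y = 6  [2·N = B+C = (10, 0)+(4, 12)]
   so N = (7, 6)

A = (7, 13)
N = (7, 6)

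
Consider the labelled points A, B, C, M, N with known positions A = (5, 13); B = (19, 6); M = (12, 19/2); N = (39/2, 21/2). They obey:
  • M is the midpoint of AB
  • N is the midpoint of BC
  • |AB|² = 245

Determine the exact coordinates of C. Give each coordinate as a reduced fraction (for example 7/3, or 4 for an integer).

C = (20, 15)

1. C_x = 20  [C = 2·N−B = 2·(39/2, 21/2)−(19, 6)]
2. C_y = 15  [C = 2·N−B = 2·(39/2, 21/2)−(19, 6)]
   so C = (20, 15)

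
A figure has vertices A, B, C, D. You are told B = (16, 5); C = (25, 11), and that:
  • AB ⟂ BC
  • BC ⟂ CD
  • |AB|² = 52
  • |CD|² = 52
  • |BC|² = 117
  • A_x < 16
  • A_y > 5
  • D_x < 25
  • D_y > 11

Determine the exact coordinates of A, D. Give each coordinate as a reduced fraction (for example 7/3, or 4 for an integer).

1. A_x = 12  [[AB ⟂ BC ⇒ -9x-6y+174=0] ∩ [|A−(16, 5)|²=52]]
2. A_y = 11  [[AB ⟂ BC ⇒ -9x-6y+174=0] ∩ [|A−(16, 5)|²=52]]
   so A = (12, 11)
3. D_x = 21  [[BC ⟂ CD ⇒ 9x+6y-291=0] ∩ [|D−(25, 11)|²=52]]
4. D_y = 17  [[BC ⟂ CD ⇒ 9x+6y-291=0] ∩ [|D−(25, 11)|²=52]]
   so D = (21, 17)

A = (12, 11)
D = (21, 17)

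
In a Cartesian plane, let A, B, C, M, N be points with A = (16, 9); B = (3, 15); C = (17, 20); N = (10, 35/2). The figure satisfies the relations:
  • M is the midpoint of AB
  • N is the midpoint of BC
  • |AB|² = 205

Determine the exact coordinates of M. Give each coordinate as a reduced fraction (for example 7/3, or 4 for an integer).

M = (19/2, 12)

1. M_x = 19/2  [2·M = A+B = (16, 9)+(3, 15)]
2. M_y = 12  [2·M = A+B = (16, 9)+(3, 15)]
   so M = (19/2, 12)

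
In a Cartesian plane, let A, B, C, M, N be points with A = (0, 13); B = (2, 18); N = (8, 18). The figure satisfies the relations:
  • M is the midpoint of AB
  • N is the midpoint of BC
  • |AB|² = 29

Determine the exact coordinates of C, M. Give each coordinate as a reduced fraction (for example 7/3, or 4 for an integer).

C = (14, 18)
M = (1, 31/2)

1. M_x = 1  [2·M = A+B = (0, 13)+(2, 18)]
2. M_y = 31/2  [2·M = A+B = (0, 13)+(2, 18)]
   so M = (1, 31/2)
3. C_x = 14  [C = 2·N−B = 2·(8, 18)−(2, 18)]
4. C_y = 18  [C = 2·N−B = 2·(8, 18)−(2, 18)]
   so C = (14, 18)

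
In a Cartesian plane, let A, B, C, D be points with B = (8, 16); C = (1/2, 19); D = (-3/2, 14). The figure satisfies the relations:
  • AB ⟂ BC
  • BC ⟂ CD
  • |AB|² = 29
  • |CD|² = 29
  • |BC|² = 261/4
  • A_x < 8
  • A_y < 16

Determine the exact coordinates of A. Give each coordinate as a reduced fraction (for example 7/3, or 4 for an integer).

1. A_x = 6  [[AB ⟂ BC ⇒ 15/2x-3y-12=0] ∩ [|A−(8, 16)|²=29]]
2. A_y = 11  [[AB ⟂ BC ⇒ 15/2x-3y-12=0] ∩ [|A−(8, 16)|²=29]]
   so A = (6, 11)

A = (6, 11)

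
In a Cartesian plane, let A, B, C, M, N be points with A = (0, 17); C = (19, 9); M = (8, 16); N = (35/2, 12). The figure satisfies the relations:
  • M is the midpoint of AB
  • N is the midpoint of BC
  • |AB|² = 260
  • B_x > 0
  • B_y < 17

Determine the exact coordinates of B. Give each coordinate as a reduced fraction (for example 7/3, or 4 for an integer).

1. B_x = 16  [B = 2·M−A = 2·(8, 16)−(0, 17)]
2. B_y = 15  [B = 2·M−A = 2·(8, 16)−(0, 17)]
   so B = (16, 15)

B = (16, 15)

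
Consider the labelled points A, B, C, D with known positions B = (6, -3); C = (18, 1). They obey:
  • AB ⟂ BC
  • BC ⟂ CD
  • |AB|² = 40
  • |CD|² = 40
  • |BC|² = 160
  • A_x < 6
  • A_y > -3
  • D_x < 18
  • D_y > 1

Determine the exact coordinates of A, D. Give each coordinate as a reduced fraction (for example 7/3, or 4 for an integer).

1. A_x = 4  [[AB ⟂ BC ⇒ -12x-4y+60=0] ∩ [|A−(6, -3)|²=40]]
2. A_y = 3  [[AB ⟂ BC ⇒ -12x-4y+60=0] ∩ [|A−(6, -3)|²=40]]
   so A = (4, 3)
3. D_x = 16  [[BC ⟂ CD ⇒ 12x+4y-220=0] ∩ [|D−(18, 1)|²=40]]
4. D_y = 7  [[BC ⟂ CD ⇒ 12x+4y-220=0] ∩ [|D−(18, 1)|²=40]]
   so D = (16, 7)

A = (4, 3)
D = (16, 7)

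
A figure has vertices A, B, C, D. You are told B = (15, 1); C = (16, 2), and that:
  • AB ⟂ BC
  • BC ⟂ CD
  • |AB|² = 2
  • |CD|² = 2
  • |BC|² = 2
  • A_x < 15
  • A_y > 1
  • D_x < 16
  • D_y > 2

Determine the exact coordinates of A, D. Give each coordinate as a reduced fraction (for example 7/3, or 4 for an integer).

A = (14, 2)
D = (15, 3)

1. A_x = 14  [[AB ⟂ BC ⇒ -1x-1y+16=0] ∩ [|A−(15, 1)|²=2]]
2. A_y = 2  [[AB ⟂ BC ⇒ -1x-1y+16=0] ∩ [|A−(15, 1)|²=2]]
   so A = (14, 2)
3. D_x = 15  [[BC ⟂ CD ⇒ 1x+1y-18=0] ∩ [|D−(16, 2)|²=2]]
4. D_y = 3  [[BC ⟂ CD ⇒ 1x+1y-18=0] ∩ [|D−(16, 2)|²=2]]
   so D = (15, 3)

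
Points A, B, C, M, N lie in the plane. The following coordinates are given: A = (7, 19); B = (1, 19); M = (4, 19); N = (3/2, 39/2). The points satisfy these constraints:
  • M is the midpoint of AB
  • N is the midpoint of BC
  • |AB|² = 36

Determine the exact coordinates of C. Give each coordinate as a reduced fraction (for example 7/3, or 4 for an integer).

1. C_x = 2  [C = 2·N−B = 2·(3/2, 39/2)−(1, 19)]
2. C_y = 20  [C = 2·N−B = 2·(3/2, 39/2)−(1, 19)]
   so C = (2, 20)

C = (2, 20)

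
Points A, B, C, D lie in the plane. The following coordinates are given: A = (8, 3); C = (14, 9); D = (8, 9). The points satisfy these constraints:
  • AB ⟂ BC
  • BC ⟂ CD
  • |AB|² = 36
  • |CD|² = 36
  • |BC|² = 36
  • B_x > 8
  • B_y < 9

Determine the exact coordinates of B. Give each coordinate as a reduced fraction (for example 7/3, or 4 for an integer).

1. B_x = 14  [[BC ⟂ CD ⇒ 6x-84=0] ∩ [|B−(8, 3)|²=36]]
2. B_y = 3  [[BC ⟂ CD ⇒ 6x-84=0] ∩ [|B−(8, 3)|²=36]]
   so B = (14, 3)

B = (14, 3)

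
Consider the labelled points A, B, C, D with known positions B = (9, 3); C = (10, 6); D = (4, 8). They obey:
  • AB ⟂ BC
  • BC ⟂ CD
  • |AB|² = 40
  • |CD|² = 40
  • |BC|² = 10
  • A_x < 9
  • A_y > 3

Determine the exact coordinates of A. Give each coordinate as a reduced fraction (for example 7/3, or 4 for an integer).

A = (3, 5)

1. A_x = 3  [[AB ⟂ BC ⇒ -1x-3y+18=0] ∩ [|A−(9, 3)|²=40]]
2. A_y = 5  [[AB ⟂ BC ⇒ -1x-3y+18=0] ∩ [|A−(9, 3)|²=40]]
   so A = (3, 5)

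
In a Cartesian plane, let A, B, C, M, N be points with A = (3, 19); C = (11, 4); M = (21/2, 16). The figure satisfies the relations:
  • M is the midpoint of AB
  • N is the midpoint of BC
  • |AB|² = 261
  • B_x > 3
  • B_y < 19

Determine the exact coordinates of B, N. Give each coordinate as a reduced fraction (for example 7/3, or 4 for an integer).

1. B_x = 18  [B = 2·M−A = 2·(21/2, 16)−(3, 19)]
2. B_y = 13  [B = 2·M−A = 2·(21/2, 16)−(3, 19)]
   so B = (18, 13)
3. N_x = 29/2  [2·N = B+C = (18, 13)+(11, 4)]
4. N_y = 17/2  [2·N = B+C = (18, 13)+(11, 4)]
   so N = (29/2, 17/2)

B = (18, 13)
N = (29/2, 17/2)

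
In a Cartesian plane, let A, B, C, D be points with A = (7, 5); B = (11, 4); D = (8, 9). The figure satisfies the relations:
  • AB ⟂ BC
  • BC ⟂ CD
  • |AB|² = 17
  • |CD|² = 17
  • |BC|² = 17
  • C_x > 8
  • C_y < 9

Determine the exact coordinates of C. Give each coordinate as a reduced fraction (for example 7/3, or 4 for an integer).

C = (12, 8)

1. C_x = 12  [[AB ⟂ BC ⇒ 4x-1y-40=0] ∩ [|C−(8, 9)|²=17]]
2. C_y = 8  [[AB ⟂ BC ⇒ 4x-1y-40=0] ∩ [|C−(8, 9)|²=17]]
   so C = (12, 8)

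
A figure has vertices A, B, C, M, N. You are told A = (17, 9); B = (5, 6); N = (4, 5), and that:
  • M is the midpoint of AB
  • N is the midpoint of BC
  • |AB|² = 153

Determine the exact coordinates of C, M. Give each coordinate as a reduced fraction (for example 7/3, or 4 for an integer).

C = (3, 4)
M = (11, 15/2)

1. M_x = 11  [2·M = A+B = (17, 9)+(5, 6)]
2. M_y = 15/2  [2·M = A+B = (17, 9)+(5, 6)]
   so M = (11, 15/2)
3. C_x = 3  [C = 2·N−B = 2·(4, 5)−(5, 6)]
4. C_y = 4  [C = 2·N−B = 2·(4, 5)−(5, 6)]
   so C = (3, 4)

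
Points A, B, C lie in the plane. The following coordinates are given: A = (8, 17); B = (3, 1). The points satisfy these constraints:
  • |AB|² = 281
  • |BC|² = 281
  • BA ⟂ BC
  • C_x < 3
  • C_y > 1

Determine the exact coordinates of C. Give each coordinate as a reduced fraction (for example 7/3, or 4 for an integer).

1. C_x = -13  [[BA ⟂ BC ⇒ 5x+16y-31=0] ∩ [|C−(3, 1)|²=281]]
2. C_y = 6  [[BA ⟂ BC ⇒ 5x+16y-31=0] ∩ [|C−(3, 1)|²=281]]
   so C = (-13, 6)

C = (-13, 6)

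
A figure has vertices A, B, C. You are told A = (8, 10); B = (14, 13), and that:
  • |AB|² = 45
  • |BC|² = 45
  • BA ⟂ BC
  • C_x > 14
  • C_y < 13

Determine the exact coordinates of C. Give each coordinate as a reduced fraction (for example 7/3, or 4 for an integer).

C = (17, 7)

1. C_x = 17  [[BA ⟂ BC ⇒ -6x-3y+123=0] ∩ [|C−(14, 13)|²=45]]
2. C_y = 7  [[BA ⟂ BC ⇒ -6x-3y+123=0] ∩ [|C−(14, 13)|²=45]]
   so C = (17, 7)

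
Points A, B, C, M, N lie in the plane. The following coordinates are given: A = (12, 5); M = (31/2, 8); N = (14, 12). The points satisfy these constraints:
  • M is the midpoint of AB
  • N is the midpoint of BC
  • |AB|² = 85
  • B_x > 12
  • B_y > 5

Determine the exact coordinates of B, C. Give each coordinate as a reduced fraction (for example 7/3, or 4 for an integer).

1. B_x = 19  [B = 2·M−A = 2·(31/2, 8)−(12, 5)]
2. B_y = 11  [B = 2·M−A = 2·(31/2, 8)−(12, 5)]
   so B = (19, 11)
3. C_x = 9  [C = 2·N−B = 2·(14, 12)−(19, 11)]
4. C_y = 13  [C = 2·N−B = 2·(14, 12)−(19, 11)]
   so C = (9, 13)

B = (19, 11)
C = (9, 13)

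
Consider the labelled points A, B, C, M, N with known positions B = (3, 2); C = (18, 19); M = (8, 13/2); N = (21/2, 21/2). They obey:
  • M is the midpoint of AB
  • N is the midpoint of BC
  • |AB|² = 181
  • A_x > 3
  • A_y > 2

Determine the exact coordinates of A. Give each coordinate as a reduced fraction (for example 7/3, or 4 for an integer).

A = (13, 11)

1. A_x = 13  [A = 2·M−B = 2·(8, 13/2)−(3, 2)]
2. A_y = 11  [A = 2·M−B = 2·(8, 13/2)−(3, 2)]
   so A = (13, 11)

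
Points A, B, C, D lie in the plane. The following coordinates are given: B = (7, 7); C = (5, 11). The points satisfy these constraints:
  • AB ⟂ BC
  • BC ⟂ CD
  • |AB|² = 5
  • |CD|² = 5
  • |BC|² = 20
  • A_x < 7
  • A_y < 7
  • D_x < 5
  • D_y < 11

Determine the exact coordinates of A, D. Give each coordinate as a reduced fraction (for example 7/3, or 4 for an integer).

A = (5, 6)
D = (3, 10)

1. A_x = 5  [[AB ⟂ BC ⇒ 2x-4y+14=0] ∩ [|A−(7, 7)|²=5]]
2. A_y = 6  [[AB ⟂ BC ⇒ 2x-4y+14=0] ∩ [|A−(7, 7)|²=5]]
   so A = (5, 6)
3. D_x = 3  [[BC ⟂ CD ⇒ -2x+4y-34=0] ∩ [|D−(5, 11)|²=5]]
4. D_y = 10  [[BC ⟂ CD ⇒ -2x+4y-34=0] ∩ [|D−(5, 11)|²=5]]
   so D = (3, 10)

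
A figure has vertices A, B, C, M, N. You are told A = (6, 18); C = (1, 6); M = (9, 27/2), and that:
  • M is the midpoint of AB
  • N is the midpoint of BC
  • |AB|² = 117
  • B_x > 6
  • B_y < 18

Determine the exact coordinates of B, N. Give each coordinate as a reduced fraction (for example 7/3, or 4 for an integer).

B = (12, 9)
N = (13/2, 15/2)

1. B_x = 12  [B = 2·M−A = 2·(9, 27/2)−(6, 18)]
2. B_y = 9  [B = 2·M−A = 2·(9, 27/2)−(6, 18)]
   so B = (12, 9)
3. N_x = 13/2  [2·N = B+C = (12, 9)+(1, 6)]
4. N_y = 15/2  [2·N = B+C = (12, 9)+(1, 6)]
   so N = (13/2, 15/2)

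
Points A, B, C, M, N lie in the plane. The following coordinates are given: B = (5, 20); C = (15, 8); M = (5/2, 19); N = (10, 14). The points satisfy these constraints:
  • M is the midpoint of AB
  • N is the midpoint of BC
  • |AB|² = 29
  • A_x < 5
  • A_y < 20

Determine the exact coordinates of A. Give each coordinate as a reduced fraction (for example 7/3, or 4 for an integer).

1. A_x = 0  [A = 2·M−B = 2·(5/2, 19)−(5, 20)]
2. A_y = 18  [A = 2·M−B = 2·(5/2, 19)−(5, 20)]
   so A = (0, 18)

A = (0, 18)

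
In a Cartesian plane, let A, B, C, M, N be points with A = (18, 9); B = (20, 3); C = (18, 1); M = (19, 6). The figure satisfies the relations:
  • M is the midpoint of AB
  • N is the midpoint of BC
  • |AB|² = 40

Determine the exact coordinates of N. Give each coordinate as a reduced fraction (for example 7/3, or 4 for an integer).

N = (19, 2)

1. N_x = 19  [2·N = B+C = (20, 3)+(18, 1)]
2. N_y = 2  [2·N = B+C = (20, 3)+(18, 1)]
   so N = (19, 2)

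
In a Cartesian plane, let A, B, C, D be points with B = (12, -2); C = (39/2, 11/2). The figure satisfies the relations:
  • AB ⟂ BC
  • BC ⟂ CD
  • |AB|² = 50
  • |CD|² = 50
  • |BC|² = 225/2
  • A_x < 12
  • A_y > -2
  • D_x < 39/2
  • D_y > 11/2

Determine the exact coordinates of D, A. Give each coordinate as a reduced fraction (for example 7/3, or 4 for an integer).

D = (29/2, 21/2)
A = (7, 3)

1. D_x = 29/2  [[BC ⟂ CD ⇒ 15/2x+15/2y-375/2=0] ∩ [|D−(39/2, 11/2)|²=50]]
2. D_y = 21/2  [[BC ⟂ CD ⇒ 15/2x+15/2y-375/2=0] ∩ [|D−(39/2, 11/2)|²=50]]
   so D = (29/2, 21/2)
3. A_x = 7  [[AB ⟂ BC ⇒ -15/2x-15/2y+75=0] ∩ [|A−(12, -2)|²=50]]
4. A_y = 3  [[AB ⟂ BC ⇒ -15/2x-15/2y+75=0] ∩ [|A−(12, -2)|²=50]]
   so A = (7, 3)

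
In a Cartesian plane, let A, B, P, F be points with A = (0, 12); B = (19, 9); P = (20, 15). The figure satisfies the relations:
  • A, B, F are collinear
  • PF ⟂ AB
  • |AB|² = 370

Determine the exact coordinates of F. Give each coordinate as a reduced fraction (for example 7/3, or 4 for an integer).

F = (7049/370, 3327/370)

1. F_x = 7049/370  [[A, B, F are collinear ⇒ 3x+19y-228=0] ∩ [PF ⟂ AB ⇒ 19x-3y-335=0]]
2. F_y = 3327/370  [[A, B, F are collinear ⇒ 3x+19y-228=0] ∩ [PF ⟂ AB ⇒ 19x-3y-335=0]]
   so F = (7049/370, 3327/370)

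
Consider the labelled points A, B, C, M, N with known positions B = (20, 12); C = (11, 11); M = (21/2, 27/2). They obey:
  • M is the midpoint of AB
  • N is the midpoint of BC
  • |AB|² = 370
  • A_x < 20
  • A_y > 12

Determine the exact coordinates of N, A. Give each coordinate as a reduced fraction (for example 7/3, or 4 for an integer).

1. A_x = 1  [A = 2·M−B = 2·(21/2, 27/2)−(20, 12)]
2. A_y = 15  [A = 2·M−B = 2·(21/2, 27/2)−(20, 12)]
   so A = (1, 15)
3. N_x = 31/2  [2·N = B+C = (20, 12)+(11, 11)]
4. N_y = 23/2  [2·N = B+C = (20, 12)+(11, 11)]
   so N = (31/2, 23/2)

N = (31/2, 23/2)
A = (1, 15)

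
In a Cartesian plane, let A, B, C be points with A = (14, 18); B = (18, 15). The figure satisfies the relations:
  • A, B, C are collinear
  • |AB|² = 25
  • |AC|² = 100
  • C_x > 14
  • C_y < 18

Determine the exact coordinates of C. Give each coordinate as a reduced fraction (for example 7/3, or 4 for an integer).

C = (22, 12)

1. C_x = 22  [[A, B, C are collinear ⇒ 3x+4y-114=0] ∩ [|C−(14, 18)|²=100]]
2. C_y = 12  [[A, B, C are collinear ⇒ 3x+4y-114=0] ∩ [|C−(14, 18)|²=100]]
   so C = (22, 12)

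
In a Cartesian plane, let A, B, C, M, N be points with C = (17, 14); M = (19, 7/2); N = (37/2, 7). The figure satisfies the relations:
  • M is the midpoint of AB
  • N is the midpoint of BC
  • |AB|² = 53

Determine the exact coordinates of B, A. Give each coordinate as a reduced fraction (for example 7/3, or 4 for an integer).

B = (20, 0)
A = (18, 7)

1. B_x = 20  [B = 2·N−C = 2·(37/2, 7)−(17, 14)]
2. B_y = 0  [B = 2·N−C = 2·(37/2, 7)−(17, 14)]
   so B = (20, 0)
3. A_x = 18  [A = 2·M−B = 2·(19, 7/2)−(20, 0)]
4. A_y = 7  [A = 2·M−B = 2·(19, 7/2)−(20, 0)]
   so A = (18, 7)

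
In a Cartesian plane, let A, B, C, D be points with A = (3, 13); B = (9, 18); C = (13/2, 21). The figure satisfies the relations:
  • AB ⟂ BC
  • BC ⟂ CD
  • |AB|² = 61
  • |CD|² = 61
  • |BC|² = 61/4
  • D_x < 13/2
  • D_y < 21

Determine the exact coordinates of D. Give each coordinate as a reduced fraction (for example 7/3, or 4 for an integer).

D = (1/2, 16)

1. D_x = 1/2  [[BC ⟂ CD ⇒ -5/2x+3y-187/4=0] ∩ [|D−(13/2, 21)|²=61]]
2. D_y = 16  [[BC ⟂ CD ⇒ -5/2x+3y-187/4=0] ∩ [|D−(13/2, 21)|²=61]]
   so D = (1/2, 16)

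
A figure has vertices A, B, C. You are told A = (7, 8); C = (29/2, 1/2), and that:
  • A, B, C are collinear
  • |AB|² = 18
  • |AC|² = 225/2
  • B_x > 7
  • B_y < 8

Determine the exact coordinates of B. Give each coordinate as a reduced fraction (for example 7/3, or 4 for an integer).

B = (10, 5)

1. B_x = 10  [[A, B, C are collinear ⇒ -15/2x-15/2y+225/2=0] ∩ [|B−(7, 8)|²=18]]
2. B_y = 5  [[A, B, C are collinear ⇒ -15/2x-15/2y+225/2=0] ∩ [|B−(7, 8)|²=18]]
   so B = (10, 5)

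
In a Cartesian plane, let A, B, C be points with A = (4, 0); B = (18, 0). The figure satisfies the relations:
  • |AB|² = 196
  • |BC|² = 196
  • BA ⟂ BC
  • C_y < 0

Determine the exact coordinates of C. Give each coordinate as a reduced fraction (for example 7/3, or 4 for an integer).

1. C_x = 18  [[BA ⟂ BC ⇒ -14x+252=0] ∩ [|C−(18, 0)|²=196]]
2. C_y = -14  [[BA ⟂ BC ⇒ -14x+252=0] ∩ [|C−(18, 0)|²=196]]
   so C = (18, -14)

C = (18, -14)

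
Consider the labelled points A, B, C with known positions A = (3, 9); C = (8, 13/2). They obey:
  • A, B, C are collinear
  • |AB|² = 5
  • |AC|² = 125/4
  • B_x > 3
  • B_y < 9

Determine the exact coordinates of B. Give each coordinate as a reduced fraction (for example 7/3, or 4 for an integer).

B = (5, 8)

1. B_x = 5  [[A, B, C are collinear ⇒ -5/2x-5y+105/2=0] ∩ [|B−(3, 9)|²=5]]
2. B_y = 8  [[A, B, C are collinear ⇒ -5/2x-5y+105/2=0] ∩ [|B−(3, 9)|²=5]]
   so B = (5, 8)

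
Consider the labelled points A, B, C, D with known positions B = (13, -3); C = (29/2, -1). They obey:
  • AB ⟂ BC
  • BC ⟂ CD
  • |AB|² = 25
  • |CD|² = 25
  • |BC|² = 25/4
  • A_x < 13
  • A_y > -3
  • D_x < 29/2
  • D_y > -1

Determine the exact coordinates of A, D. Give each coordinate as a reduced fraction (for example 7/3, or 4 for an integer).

A = (9, 0)
D = (21/2, 2)

1. A_x = 9  [[AB ⟂ BC ⇒ -3/2x-2y+27/2=0] ∩ [|A−(13, -3)|²=25]]
2. A_y = 0  [[AB ⟂ BC ⇒ -3/2x-2y+27/2=0] ∩ [|A−(13, -3)|²=25]]
   so A = (9, 0)
3. D_x = 21/2  [[BC ⟂ CD ⇒ 3/2x+2y-79/4=0] ∩ [|D−(29/2, -1)|²=25]]
4. D_y = 2  [[BC ⟂ CD ⇒ 3/2x+2y-79/4=0] ∩ [|D−(29/2, -1)|²=25]]
   so D = (21/2, 2)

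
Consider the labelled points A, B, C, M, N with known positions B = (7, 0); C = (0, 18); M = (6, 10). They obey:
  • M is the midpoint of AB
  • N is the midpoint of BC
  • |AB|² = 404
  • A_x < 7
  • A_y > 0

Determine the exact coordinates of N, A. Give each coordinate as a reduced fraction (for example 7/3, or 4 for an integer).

N = (7/2, 9)
A = (5, 20)

1. A_x = 5  [A = 2·M−B = 2·(6, 10)−(7, 0)]
2. A_y = 20  [A = 2·M−B = 2·(6, 10)−(7, 0)]
   so A = (5, 20)
3. N_x = 7/2  [2·N = B+C = (7, 0)+(0, 18)]
4. N_y = 9  [2·N = B+C = (7, 0)+(0, 18)]
   so N = (7/2, 9)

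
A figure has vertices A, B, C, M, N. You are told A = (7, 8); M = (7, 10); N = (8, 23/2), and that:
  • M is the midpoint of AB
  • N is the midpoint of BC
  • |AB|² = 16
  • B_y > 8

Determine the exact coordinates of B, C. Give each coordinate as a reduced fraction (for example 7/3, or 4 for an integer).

1. B_x = 7  [B = 2·M−A = 2·(7, 10)−(7, 8)]
2. B_y = 12  [B = 2·M−A = 2·(7, 10)−(7, 8)]
   so B = (7, 12)
3. C_x = 9  [C = 2·N−B = 2·(8, 23/2)−(7, 12)]
4. C_y = 11  [C = 2·N−B = 2·(8, 23/2)−(7, 12)]
   so C = (9, 11)

B = (7, 12)
C = (9, 11)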